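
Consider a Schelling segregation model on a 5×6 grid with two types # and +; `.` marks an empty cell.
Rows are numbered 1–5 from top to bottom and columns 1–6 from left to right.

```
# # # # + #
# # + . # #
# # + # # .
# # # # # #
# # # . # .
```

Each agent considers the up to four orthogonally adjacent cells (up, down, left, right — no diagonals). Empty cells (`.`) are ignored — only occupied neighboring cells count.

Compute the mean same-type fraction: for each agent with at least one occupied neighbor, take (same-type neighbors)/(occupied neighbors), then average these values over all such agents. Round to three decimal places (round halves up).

(1,1)# 2/2
(1,2)# 3/3
(1,3)# 2/3
(1,4)# 1/2
(1,5)+ 0/3
(1,6)# 1/2
(2,1)# 3/3
(2,2)# 3/4
(2,3)+ 1/3
(2,5)# 2/3
(2,6)# 2/2
(3,1)# 3/3
(3,2)# 3/4
(3,3)+ 1/4
(3,4)# 2/3
(3,5)# 3/3
(4,1)# 3/3
(4,2)# 4/4
(4,3)# 3/4
(4,4)# 3/3
(4,5)# 4/4
(4,6)# 1/1
(5,1)# 2/2
(5,2)# 3/3
(5,3)# 2/2
(5,5)# 1/1
Sum over 26 agents: 2/2 + 3/3 + 2/3 + 1/2 + 0/3 + 1/2 + 3/3 + 3/4 + 1/3 + 2/3 + 2/2 + 3/3 + 3/4 + 1/4 + 2/3 + 3/3 + 3/3 + 4/4 + 3/4 + 3/3 + 4/4 + 1/1 + 2/2 + 3/3 + 2/2 + 1/1 = 125/6; mean = 125/6 ÷ 26 = 125/156 = 0.801282… → 0.801.

0.801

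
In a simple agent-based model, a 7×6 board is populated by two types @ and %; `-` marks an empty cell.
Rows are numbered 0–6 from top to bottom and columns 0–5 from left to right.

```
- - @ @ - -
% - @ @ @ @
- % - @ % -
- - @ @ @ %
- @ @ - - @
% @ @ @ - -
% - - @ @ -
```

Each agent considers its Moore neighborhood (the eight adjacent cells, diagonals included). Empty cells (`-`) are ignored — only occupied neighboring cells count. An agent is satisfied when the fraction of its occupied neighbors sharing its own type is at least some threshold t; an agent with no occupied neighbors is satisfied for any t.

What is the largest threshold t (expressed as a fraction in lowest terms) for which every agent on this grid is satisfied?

1/7

(0,2)@ 3/3
(0,3)@ 4/4
(1,0)% 1/1
(1,2)@ 4/5
(1,3)@ 5/6
(1,4)@ 4/5
(1,5)@ 1/2
(2,1)% 1/3
(2,3)@ 6/7
(2,4)% 1/7
(3,2)@ 4/5
(3,3)@ 4/5
(3,4)@ 3/5
(3,5)% 1/3
(4,1)@ 4/5
(4,2)@ 6/6
(4,5)@ 1/2
(5,0)% 1/3
(5,1)@ 3/5
(5,2)@ 5/5
(5,3)@ 4/4
(6,0)% 1/2
(6,3)@ 3/3
(6,4)@ 2/2
The smallest same-type fraction is 1/7 at (2,4), which reduces to 1/7. Any threshold above that leaves this agent unsatisfied.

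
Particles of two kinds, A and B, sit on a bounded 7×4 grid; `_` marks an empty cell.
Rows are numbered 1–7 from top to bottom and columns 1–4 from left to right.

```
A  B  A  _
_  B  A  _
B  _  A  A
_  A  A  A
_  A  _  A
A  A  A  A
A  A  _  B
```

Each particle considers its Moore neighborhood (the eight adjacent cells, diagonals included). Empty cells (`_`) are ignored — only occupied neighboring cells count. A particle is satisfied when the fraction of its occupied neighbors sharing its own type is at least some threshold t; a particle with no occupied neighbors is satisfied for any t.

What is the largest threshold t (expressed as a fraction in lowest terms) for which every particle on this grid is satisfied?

Row 1: (1,1)A 0/2 · (1,2)B 1/4 · (1,3)A 1/3
Row 2: (2,2)B 2/6 · (2,3)A 3/5
Row 3: (3,1)B 1/2 · (3,3)A 5/6 · (3,4)A 4/4
Row 4: (4,2)A 3/4 · (4,3)A 6/6 · (4,4)A 4/4
Row 5: (5,2)A 5/5 · (5,4)A 4/4
Row 6: (6,1)A 4/4 · (6,2)A 5/5 · (6,3)A 5/6 · (6,4)A 2/3
Row 7: (7,1)A 3/3 · (7,2)A 4/4 · (7,4)B 0/2
The smallest same-type fraction is 0/2 at (1,1), which reduces to 0/1. Any threshold above that leaves this particle unsatisfied.

0/1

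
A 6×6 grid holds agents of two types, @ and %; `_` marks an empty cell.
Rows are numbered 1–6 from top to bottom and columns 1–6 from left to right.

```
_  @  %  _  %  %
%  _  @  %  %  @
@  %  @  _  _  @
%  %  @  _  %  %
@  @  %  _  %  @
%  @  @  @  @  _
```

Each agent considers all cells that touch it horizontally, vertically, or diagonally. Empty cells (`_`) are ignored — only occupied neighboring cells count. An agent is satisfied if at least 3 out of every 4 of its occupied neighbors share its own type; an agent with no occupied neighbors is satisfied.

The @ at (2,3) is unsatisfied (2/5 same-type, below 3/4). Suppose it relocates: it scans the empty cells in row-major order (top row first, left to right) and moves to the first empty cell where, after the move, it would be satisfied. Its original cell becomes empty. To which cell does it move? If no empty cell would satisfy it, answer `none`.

Vacating (2,3). Empty cells in order:
  (1,1): 1/2 same-type → still unsatisfied.
  (1,4): 0/4 same-type → still unsatisfied.
  (2,2): 3/6 same-type → still unsatisfied.
  (3,4): 2/5 same-type → still unsatisfied.
  (3,5): 2/6 same-type → still unsatisfied.
  (4,4): 2/5 same-type → still unsatisfied.
  (5,4): 4/7 same-type → still unsatisfied.
  (6,6): 2/3 same-type → still unsatisfied.

none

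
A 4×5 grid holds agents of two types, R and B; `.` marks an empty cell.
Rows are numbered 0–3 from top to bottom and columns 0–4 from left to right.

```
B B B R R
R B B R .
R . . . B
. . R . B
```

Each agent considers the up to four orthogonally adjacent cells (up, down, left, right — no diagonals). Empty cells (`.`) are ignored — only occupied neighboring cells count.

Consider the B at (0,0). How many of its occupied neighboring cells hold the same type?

Occupied neighbors of (0,0): (1,0)=R, (0,1)=B.
Same type (B): 1 of 2.

1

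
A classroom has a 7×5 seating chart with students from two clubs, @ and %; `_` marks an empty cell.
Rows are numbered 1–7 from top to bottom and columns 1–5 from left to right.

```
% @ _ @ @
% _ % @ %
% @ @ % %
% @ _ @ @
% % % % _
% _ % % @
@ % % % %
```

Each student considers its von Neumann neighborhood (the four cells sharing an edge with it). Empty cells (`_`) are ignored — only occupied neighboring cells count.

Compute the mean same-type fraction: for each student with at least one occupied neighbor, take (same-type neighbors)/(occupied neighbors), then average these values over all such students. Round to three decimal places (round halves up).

(1,1)% 1/2
(1,2)@ 0/1
(1,4)@ 2/2
(1,5)@ 1/2
(2,1)% 2/2
(2,3)% 0/2
(2,4)@ 1/4
(2,5)% 1/3
(3,1)% 2/3
(3,2)@ 2/3
(3,3)@ 1/3
(3,4)% 1/4
(3,5)% 2/3
(4,1)% 2/3
(4,2)@ 1/3
(4,4)@ 1/3
(4,5)@ 1/2
(5,1)% 3/3
(5,2)% 2/3
(5,3)% 3/3
(5,4)% 2/3
(6,1)% 1/2
(6,3)% 3/3
(6,4)% 3/4
(6,5)@ 0/2
(7,1)@ 0/2
(7,2)% 1/2
(7,3)% 3/3
(7,4)% 3/3
(7,5)% 1/2
Sum over 30 students: 1/2 + 0/1 + 2/2 + 1/2 + 2/2 + 0/2 + 1/4 + 1/3 + 2/3 + 2/3 + 1/3 + 1/4 + 2/3 + 2/3 + 1/3 + 1/3 + 1/2 + 3/3 + 2/3 + 3/3 + 2/3 + 1/2 + 3/3 + 3/4 + 0/2 + 0/2 + 1/2 + 3/3 + 3/3 + 1/2 = 199/12; mean = 199/12 ÷ 30 = 199/360 = 0.552777… → 0.553.

0.553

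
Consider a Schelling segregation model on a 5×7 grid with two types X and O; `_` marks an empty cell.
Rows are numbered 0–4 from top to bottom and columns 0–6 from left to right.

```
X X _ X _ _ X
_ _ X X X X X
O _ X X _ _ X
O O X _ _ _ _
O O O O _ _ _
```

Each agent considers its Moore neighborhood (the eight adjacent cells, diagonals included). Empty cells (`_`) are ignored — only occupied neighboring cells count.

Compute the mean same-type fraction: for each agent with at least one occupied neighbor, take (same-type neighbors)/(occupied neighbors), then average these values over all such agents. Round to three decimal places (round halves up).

Row 0: (0,0)X 1/1 · (0,1)X 2/2 · (0,3)X 3/3 · (0,6)X 2/2
Row 1: (1,2)X 5/5 · (1,3)X 5/5 · (1,4)X 4/4 · (1,5)X 4/4 · (1,6)X 3/3
Row 2: (2,0)O 2/2 · (2,2)X 4/5 · (2,3)X 5/5 · (2,6)X 2/2
Row 3: (3,0)O 4/4 · (3,1)O 5/7 · (3,2)X 2/6
Row 4: (4,0)O 3/3 · (4,1)O 4/5 · (4,2)O 3/4 · (4,3)O 1/2
Sum over 20 agents: 1/1 + 2/2 + 3/3 + 2/2 + 5/5 + 5/5 + 4/4 + 4/4 + 3/3 + 2/2 + 4/5 + 5/5 + 2/2 + 4/4 + 5/7 + 2/6 + 3/3 + 4/5 + 3/4 + 1/2 = 7517/420; mean = 7517/420 ÷ 20 = 7517/8400 = 0.894880… → 0.895.

0.895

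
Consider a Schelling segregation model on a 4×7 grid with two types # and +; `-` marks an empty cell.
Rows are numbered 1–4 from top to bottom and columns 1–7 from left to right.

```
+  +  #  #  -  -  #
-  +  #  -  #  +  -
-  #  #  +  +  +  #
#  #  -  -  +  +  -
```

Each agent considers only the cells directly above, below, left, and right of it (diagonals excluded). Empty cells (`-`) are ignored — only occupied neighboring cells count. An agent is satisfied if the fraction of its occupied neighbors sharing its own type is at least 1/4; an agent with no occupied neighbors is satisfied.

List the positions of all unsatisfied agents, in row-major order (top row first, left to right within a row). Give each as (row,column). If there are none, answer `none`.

(2,5), (3,7)

(1,1)+ 1/1 ✓
(1,2)+ 2/3 ✓
(1,3)# 2/3 ✓
(1,4)# 1/1 ✓
(1,7)# 0/0 ✓
(2,2)+ 1/3 ✓
(2,3)# 2/3 ✓
(2,5)# 0/2 ✗
(2,6)+ 1/2 ✓
(3,2)# 2/3 ✓
(3,3)# 2/3 ✓
(3,4)+ 1/2 ✓
(3,5)+ 3/4 ✓
(3,6)+ 3/4 ✓
(3,7)# 0/1 ✗
(4,1)# 1/1 ✓
(4,2)# 2/2 ✓
(4,5)+ 2/2 ✓
(4,6)+ 2/2 ✓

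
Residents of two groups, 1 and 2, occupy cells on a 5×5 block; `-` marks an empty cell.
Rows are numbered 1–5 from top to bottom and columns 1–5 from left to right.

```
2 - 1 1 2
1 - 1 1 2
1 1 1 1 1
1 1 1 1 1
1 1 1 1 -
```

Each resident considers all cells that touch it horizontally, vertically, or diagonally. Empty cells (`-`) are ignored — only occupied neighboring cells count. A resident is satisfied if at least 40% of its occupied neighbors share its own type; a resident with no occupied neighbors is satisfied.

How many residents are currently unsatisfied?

(1,1)2 0/1 ✗
(1,3)1 3/3 ✓
(1,4)1 3/5 ✓
(1,5)2 1/3 ✗
(2,1)1 2/3 ✓
(2,3)1 6/6 ✓
(2,4)1 6/8 ✓
(2,5)2 1/5 ✗
(3,1)1 4/4 ✓
(3,2)1 7/7 ✓
(3,3)1 7/7 ✓
(3,4)1 7/8 ✓
(3,5)1 4/5 ✓
(4,1)1 5/5 ✓
(4,2)1 8/8 ✓
(4,3)1 8/8 ✓
(4,4)1 7/7 ✓
(4,5)1 4/4 ✓
(5,1)1 3/3 ✓
(5,2)1 5/5 ✓
(5,3)1 5/5 ✓
(5,4)1 4/4 ✓
Unsatisfied: (1,1), (1,5), (2,5) — 3 in total.

3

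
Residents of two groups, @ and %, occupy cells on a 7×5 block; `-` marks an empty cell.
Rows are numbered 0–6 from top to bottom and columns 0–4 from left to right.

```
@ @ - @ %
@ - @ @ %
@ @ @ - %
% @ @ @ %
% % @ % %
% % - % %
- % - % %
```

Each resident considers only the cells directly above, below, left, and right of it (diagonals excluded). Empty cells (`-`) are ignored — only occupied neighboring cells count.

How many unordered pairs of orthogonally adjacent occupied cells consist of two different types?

Scan each occupied cell's neighbors to the right and below so each pair is counted once.
Row 0: @(0,0)–@(0,1)= @(0,0)–@(1,0)= @(0,3)–%(0,4)≠ @(0,3)–@(1,3)= %(0,4)–%(1,4)=  → 1/5 unlike.
Row 1: @(1,0)–@(2,0)= @(1,2)–@(1,3)= @(1,2)–@(2,2)= @(1,3)–%(1,4)≠ %(1,4)–%(2,4)=  → 1/5 unlike.
Row 2: @(2,0)–@(2,1)= @(2,0)–%(3,0)≠ @(2,1)–@(2,2)= @(2,1)–@(3,1)= @(2,2)–@(3,2)= %(2,4)–%(3,4)=  → 1/6 unlike.
Row 3: %(3,0)–@(3,1)≠ %(3,0)–%(4,0)= @(3,1)–@(3,2)= @(3,1)–%(4,1)≠ @(3,2)–@(3,3)= @(3,2)–@(4,2)= @(3,3)–%(3,4)≠ @(3,3)–%(4,3)≠ %(3,4)–%(4,4)=  → 4/9 unlike.
Row 4: %(4,0)–%(4,1)= %(4,0)–%(5,0)= %(4,1)–@(4,2)≠ %(4,1)–%(5,1)= @(4,2)–%(4,3)≠ %(4,3)–%(4,4)= %(4,3)–%(5,3)= %(4,4)–%(5,4)=  → 2/8 unlike.
Row 5: %(5,0)–%(5,1)= %(5,1)–%(6,1)= %(5,3)–%(5,4)= %(5,3)–%(6,3)= %(5,4)–%(6,4)=  → 0/5 unlike.
Row 6: %(6,3)–%(6,4)=  → 0/1 unlike.
Total adjacent occupied pairs: 39; unlike-type pairs: 9.

9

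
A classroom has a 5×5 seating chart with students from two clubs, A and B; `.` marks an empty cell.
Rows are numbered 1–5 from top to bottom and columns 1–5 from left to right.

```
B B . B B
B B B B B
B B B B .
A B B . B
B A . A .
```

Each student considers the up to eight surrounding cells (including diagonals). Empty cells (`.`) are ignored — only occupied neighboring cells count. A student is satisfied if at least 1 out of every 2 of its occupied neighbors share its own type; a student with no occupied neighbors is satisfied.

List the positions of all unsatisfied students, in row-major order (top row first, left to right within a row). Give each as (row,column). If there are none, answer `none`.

Row 1: (1,1)B 3/3 satisfied · (1,2)B 4/4 satisfied · (1,4)B 4/4 satisfied · (1,5)B 3/3 satisfied
Row 2: (2,1)B 5/5 satisfied · (2,2)B 7/7 satisfied · (2,3)B 7/7 satisfied · (2,4)B 6/6 satisfied · (2,5)B 4/4 satisfied
Row 3: (3,1)B 4/5 satisfied · (3,2)B 7/8 satisfied · (3,3)B 7/7 satisfied · (3,4)B 6/6 satisfied
Row 4: (4,1)A 1/5 not · (4,2)B 5/7 satisfied · (4,3)B 4/6 satisfied · (4,5)B 1/2 satisfied
Row 5: (5,1)B 1/3 not · (5,2)A 1/4 not · (5,4)A 0/2 not

(4,1), (5,1), (5,2), (5,4)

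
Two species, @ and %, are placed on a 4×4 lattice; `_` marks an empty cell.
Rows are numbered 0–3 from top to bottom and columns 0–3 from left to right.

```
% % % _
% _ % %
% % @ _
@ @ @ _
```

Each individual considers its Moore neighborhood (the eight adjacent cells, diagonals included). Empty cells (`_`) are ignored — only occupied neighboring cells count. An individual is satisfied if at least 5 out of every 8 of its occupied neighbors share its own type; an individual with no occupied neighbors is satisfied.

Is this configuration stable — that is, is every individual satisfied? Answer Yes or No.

No

(0,0)% 2/2 satisfied
(0,1)% 4/4 satisfied
(0,2)% 3/3 satisfied
(1,0)% 4/4 satisfied
(1,2)% 4/5 satisfied
(1,3)% 2/3 satisfied
(2,0)% 2/4 not
(2,1)% 3/7 not
(2,2)@ 2/5 not
(3,0)@ 1/3 not
(3,1)@ 3/5 not
(3,2)@ 2/3 satisfied
For instance (2,0) has only 2/4 same-type neighbors, below 5/8.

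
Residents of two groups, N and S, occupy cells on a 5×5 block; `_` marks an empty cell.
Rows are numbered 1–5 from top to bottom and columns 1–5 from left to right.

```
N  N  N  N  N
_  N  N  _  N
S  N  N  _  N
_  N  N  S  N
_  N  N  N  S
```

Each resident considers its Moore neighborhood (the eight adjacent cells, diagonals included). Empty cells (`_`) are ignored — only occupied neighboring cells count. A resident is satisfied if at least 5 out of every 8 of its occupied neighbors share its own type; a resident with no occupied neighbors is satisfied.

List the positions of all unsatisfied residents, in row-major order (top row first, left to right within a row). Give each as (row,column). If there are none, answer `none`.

Row 1: (1,1)N 2/2 ok · (1,2)N 4/4 ok · (1,3)N 4/4 ok · (1,4)N 4/4 ok · (1,5)N 2/2 ok
Row 2: (2,2)N 6/7 ok · (2,3)N 6/6 ok · (2,5)N 3/3 ok
Row 3: (3,1)S 0/3 unhappy · (3,2)N 5/6 ok · (3,3)N 5/6 ok · (3,5)N 2/3 ok
Row 4: (4,2)N 5/6 ok · (4,3)N 6/7 ok · (4,4)S 1/7 unhappy · (4,5)N 2/4 unhappy
Row 5: (5,2)N 3/3 ok · (5,3)N 4/5 ok · (5,4)N 3/5 unhappy · (5,5)S 1/3 unhappy

(3,1), (4,4), (4,5), (5,4), (5,5)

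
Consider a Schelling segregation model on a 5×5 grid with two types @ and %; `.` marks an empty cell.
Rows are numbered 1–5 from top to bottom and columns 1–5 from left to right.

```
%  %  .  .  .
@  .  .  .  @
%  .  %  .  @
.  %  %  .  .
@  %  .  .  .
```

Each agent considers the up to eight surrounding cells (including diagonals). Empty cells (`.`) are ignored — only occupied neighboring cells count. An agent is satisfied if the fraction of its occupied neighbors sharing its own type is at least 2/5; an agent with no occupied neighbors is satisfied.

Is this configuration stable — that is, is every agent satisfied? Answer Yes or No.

No

(1,1)% 1/2 satisfied
(1,2)% 1/2 satisfied
(2,1)@ 0/3 not
(2,5)@ 1/1 satisfied
(3,1)% 1/2 satisfied
(3,3)% 2/2 satisfied
(3,5)@ 1/1 satisfied
(4,2)% 4/5 satisfied
(4,3)% 3/3 satisfied
(5,1)@ 0/2 not
(5,2)% 2/3 satisfied
For instance (2,1) has only 0/3 same-type neighbors, below 2/5.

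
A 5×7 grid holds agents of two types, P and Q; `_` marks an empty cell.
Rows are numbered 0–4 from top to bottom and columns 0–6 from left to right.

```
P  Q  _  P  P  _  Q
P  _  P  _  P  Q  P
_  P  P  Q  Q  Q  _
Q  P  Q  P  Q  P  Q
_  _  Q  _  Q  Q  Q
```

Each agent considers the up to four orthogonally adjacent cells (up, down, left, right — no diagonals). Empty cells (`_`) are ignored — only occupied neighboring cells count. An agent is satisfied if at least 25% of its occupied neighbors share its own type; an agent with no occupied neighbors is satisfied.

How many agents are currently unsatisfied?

(0,0)P 1/2 ✓
(0,1)Q 0/1 ✗
(0,3)P 1/1 ✓
(0,4)P 2/2 ✓
(0,6)Q 0/1 ✗
(1,0)P 1/1 ✓
(1,2)P 1/1 ✓
(1,4)P 1/3 ✓
(1,5)Q 1/3 ✓
(1,6)P 0/2 ✗
(2,1)P 2/2 ✓
(2,2)P 2/4 ✓
(2,3)Q 1/3 ✓
(2,4)Q 3/4 ✓
(2,5)Q 2/3 ✓
(3,0)Q 0/1 ✗
(3,1)P 1/3 ✓
(3,2)Q 1/4 ✓
(3,3)P 0/3 ✗
(3,4)Q 2/4 ✓
(3,5)P 0/4 ✗
(3,6)Q 1/2 ✓
(4,2)Q 1/1 ✓
(4,4)Q 2/2 ✓
(4,5)Q 2/3 ✓
(4,6)Q 2/2 ✓
Unsatisfied: (0,1), (0,6), (1,6), (3,0), (3,3), (3,5) — 6 in total.

6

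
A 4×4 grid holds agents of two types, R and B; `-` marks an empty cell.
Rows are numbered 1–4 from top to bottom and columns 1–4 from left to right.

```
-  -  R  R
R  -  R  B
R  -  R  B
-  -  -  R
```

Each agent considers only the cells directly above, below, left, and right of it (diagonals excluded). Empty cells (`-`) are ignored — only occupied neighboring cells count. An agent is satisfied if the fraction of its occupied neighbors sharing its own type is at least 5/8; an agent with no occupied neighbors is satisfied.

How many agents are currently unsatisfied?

5

(1,3)R 2/2 ✓
(1,4)R 1/2 ✗
(2,1)R 1/1 ✓
(2,3)R 2/3 ✓
(2,4)B 1/3 ✗
(3,1)R 1/1 ✓
(3,3)R 1/2 ✗
(3,4)B 1/3 ✗
(4,4)R 0/1 ✗
Unsatisfied: (1,4), (2,4), (3,3), (3,4), (4,4) — 5 in total.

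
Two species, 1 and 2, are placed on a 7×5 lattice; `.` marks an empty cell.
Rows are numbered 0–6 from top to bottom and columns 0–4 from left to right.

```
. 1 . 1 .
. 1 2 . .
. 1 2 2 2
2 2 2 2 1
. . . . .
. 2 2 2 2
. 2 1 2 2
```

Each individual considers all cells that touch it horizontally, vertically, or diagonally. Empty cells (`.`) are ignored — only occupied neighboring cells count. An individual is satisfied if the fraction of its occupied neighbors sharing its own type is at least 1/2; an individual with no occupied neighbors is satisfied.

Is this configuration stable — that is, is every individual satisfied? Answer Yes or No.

No

Row 0: (0,1)1 1/2 ✓ · (0,3)1 0/1 ✗
Row 1: (1,1)1 2/4 ✓ · (1,2)2 2/6 ✗
Row 2: (2,1)1 1/6 ✗ · (2,2)2 5/7 ✓ · (2,3)2 5/6 ✓ · (2,4)2 2/3 ✓
Row 3: (3,0)2 1/2 ✓ · (3,1)2 3/4 ✓ · (3,2)2 4/5 ✓ · (3,3)2 4/5 ✓ · (3,4)1 0/3 ✗
Row 5: (5,1)2 2/3 ✓ · (5,2)2 4/5 ✓ · (5,3)2 4/5 ✓ · (5,4)2 3/3 ✓
Row 6: (6,1)2 2/3 ✓ · (6,2)1 0/5 ✗ · (6,3)2 4/5 ✓ · (6,4)2 3/3 ✓
For instance (0,3) has only 0/1 same-type neighbors, below 1/2.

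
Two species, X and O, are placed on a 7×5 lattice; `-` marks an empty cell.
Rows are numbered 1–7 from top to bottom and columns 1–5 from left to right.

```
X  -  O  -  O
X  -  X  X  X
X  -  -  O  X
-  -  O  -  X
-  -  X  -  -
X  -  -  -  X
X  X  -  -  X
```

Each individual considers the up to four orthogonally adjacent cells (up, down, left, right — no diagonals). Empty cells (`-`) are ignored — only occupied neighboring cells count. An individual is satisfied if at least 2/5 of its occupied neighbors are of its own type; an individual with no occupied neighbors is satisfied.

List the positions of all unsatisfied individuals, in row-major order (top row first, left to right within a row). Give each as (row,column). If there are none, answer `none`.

(1,3), (1,5), (3,4), (4,3), (5,3)

Row 1: (1,1)X 1/1 satisfied · (1,3)O 0/1 not · (1,5)O 0/1 not
Row 2: (2,1)X 2/2 satisfied · (2,3)X 1/2 satisfied · (2,4)X 2/3 satisfied · (2,5)X 2/3 satisfied
Row 3: (3,1)X 1/1 satisfied · (3,4)O 0/2 not · (3,5)X 2/3 satisfied
Row 4: (4,3)O 0/1 not · (4,5)X 1/1 satisfied
Row 5: (5,3)X 0/1 not
Row 6: (6,1)X 1/1 satisfied · (6,5)X 1/1 satisfied
Row 7: (7,1)X 2/2 satisfied · (7,2)X 1/1 satisfied · (7,5)X 1/1 satisfied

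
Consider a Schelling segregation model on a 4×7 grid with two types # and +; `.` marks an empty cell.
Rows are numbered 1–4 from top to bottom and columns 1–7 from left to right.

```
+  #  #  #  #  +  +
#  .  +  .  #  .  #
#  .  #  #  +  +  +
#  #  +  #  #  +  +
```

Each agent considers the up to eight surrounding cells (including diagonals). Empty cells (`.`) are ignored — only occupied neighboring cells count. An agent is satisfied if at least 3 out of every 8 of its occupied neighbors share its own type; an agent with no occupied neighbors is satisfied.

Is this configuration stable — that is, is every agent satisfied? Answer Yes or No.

No

Row 1: (1,1)+ 0/2 ✗ · (1,2)# 2/4 ✓ · (1,3)# 2/3 ✓ · (1,4)# 3/4 ✓ · (1,5)# 2/3 ✓ · (1,6)+ 1/4 ✗ · (1,7)+ 1/2 ✓
Row 2: (2,1)# 2/3 ✓ · (2,3)+ 0/5 ✗ · (2,5)# 3/6 ✓ · (2,7)# 0/4 ✗
Row 3: (3,1)# 3/3 ✓ · (3,3)# 3/5 ✓ · (3,4)# 4/7 ✓ · (3,5)+ 2/6 ✗ · (3,6)+ 4/7 ✓ · (3,7)+ 3/4 ✓
Row 4: (4,1)# 2/2 ✓ · (4,2)# 3/4 ✓ · (4,3)+ 0/4 ✗ · (4,4)# 3/5 ✓ · (4,5)# 2/5 ✓ · (4,6)+ 4/5 ✓ · (4,7)+ 3/3 ✓
For instance (1,1) has only 0/2 same-type neighbors, below 3/8.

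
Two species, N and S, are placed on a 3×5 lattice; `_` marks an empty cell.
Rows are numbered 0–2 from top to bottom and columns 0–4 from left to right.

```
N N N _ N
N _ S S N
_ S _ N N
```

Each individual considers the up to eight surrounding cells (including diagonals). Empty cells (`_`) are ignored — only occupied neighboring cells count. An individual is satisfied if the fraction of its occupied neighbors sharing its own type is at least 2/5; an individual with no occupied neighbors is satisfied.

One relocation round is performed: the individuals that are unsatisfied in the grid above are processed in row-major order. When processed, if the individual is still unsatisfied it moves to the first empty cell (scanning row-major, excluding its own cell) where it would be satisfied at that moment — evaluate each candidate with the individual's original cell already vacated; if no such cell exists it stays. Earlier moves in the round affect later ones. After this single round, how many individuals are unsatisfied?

0

Initially unsatisfied (in order): (0,2), (1,3).
  (0,2) → (0,3).
  (1,3) → (1,1).
Resulting grid:
N N _ N N
N S S _ N
_ S _ N N
All satisfied now.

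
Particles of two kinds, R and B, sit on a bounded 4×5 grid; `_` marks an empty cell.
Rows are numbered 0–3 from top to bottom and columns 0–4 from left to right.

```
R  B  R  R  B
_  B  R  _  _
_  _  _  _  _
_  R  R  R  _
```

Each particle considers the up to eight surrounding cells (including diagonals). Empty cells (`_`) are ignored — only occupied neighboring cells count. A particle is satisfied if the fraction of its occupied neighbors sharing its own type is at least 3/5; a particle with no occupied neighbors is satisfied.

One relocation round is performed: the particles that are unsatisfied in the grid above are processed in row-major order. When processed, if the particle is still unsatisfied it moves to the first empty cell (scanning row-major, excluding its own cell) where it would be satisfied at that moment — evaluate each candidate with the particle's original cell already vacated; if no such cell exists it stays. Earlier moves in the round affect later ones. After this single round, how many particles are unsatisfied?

1

Initially unsatisfied (in order): (0,0), (0,1), (0,2), (0,4), (1,1), (1,2).
  (0,0) → (1,3).
  (0,1) → (0,0).
  (0,2): now satisfied by earlier moves; stays.
  (0,4) → (1,0).
  (1,1): no empty cell satisfies it; stays.
  (1,2): now satisfied by earlier moves; stays.
Resulting grid:
B _ R R _
B B R R _
_ _ _ _ _
_ R R R _
Unsatisfied now: (1,1).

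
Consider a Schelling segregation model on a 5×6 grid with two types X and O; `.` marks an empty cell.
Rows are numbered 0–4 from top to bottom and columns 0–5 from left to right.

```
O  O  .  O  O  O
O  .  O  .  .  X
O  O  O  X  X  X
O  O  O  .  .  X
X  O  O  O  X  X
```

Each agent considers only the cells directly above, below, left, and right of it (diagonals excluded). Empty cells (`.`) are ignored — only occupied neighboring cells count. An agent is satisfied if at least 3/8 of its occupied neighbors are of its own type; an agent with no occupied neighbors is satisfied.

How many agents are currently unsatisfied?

1

(0,0)O 2/2 ok
(0,1)O 1/1 ok
(0,3)O 1/1 ok
(0,4)O 2/2 ok
(0,5)O 1/2 ok
(1,0)O 2/2 ok
(1,2)O 1/1 ok
(1,5)X 1/2 ok
(2,0)O 3/3 ok
(2,1)O 3/3 ok
(2,2)O 3/4 ok
(2,3)X 1/2 ok
(2,4)X 2/2 ok
(2,5)X 3/3 ok
(3,0)O 2/3 ok
(3,1)O 4/4 ok
(3,2)O 3/3 ok
(3,5)X 2/2 ok
(4,0)X 0/2 unhappy
(4,1)O 2/3 ok
(4,2)O 3/3 ok
(4,3)O 1/2 ok
(4,4)X 1/2 ok
(4,5)X 2/2 ok
Unsatisfied: (4,0) — 1 in total.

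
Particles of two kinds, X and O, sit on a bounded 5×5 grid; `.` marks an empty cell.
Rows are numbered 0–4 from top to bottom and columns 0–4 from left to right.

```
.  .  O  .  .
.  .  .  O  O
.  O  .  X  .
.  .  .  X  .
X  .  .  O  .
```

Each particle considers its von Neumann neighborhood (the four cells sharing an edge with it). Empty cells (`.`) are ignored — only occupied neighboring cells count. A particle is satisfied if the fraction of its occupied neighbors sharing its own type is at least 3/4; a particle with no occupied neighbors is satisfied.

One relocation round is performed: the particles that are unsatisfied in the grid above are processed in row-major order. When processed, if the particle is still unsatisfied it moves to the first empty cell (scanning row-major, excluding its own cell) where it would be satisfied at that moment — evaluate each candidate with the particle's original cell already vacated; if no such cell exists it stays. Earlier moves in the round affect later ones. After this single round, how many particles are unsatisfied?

Initially unsatisfied (in order): (1,3), (2,3), (3,3), (4,3).
  (1,3) → (0,0).
  (2,3): now satisfied by earlier moves; stays.
  (3,3) → (3,0).
  (4,3): now satisfied by earlier moves; stays.
Resulting grid:
O . O . .
. . . . O
. O . X .
X . . . .
X . . O .
All satisfied now.

0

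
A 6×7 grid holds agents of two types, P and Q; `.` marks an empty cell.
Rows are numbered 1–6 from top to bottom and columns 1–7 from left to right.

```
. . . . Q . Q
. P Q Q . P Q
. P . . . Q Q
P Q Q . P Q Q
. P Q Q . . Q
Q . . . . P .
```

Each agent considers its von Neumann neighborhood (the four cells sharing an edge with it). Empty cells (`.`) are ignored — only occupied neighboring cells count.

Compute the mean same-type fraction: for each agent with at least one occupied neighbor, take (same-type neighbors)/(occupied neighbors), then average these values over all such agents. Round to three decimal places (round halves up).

0.601

Row 1: (1,5)Q — no occupied neighbors · (1,7)Q 1/1
Row 2: (2,2)P 1/2 · (2,3)Q 1/2 · (2,4)Q 1/1 · (2,6)P 0/2 · (2,7)Q 2/3
Row 3: (3,2)P 1/2 · (3,6)Q 2/3 · (3,7)Q 3/3
Row 4: (4,1)P 0/1 · (4,2)Q 1/4 · (4,3)Q 2/2 · (4,5)P 0/1 · (4,6)Q 2/3 · (4,7)Q 3/3
Row 5: (5,2)P 0/2 · (5,3)Q 2/3 · (5,4)Q 1/1 · (5,7)Q 1/1
Row 6: (6,1)Q — no occupied neighbors · (6,6)P — no occupied neighbors
Sum over 19 agents: 1/1 + 1/2 + 1/2 + 1/1 + 0/2 + 2/3 + 1/2 + 2/3 + 3/3 + 0/1 + 1/4 + 2/2 + 0/1 + 2/3 + 3/3 + 0/2 + 2/3 + 1/1 + 1/1 = 137/12; mean = 137/12 ÷ 19 = 137/228 = 0.600877… → 0.601.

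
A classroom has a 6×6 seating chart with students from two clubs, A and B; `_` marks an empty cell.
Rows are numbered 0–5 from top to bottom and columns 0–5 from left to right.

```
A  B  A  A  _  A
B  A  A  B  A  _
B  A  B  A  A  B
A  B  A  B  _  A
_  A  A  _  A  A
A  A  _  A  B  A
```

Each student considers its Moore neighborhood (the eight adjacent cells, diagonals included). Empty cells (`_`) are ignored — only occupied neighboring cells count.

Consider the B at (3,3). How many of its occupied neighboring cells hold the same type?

Occupied neighbors of (3,3): (2,2)=B, (2,3)=A, (2,4)=A, (3,2)=A, (4,2)=A, (4,4)=A.
Same type (B): 1 of 6.

1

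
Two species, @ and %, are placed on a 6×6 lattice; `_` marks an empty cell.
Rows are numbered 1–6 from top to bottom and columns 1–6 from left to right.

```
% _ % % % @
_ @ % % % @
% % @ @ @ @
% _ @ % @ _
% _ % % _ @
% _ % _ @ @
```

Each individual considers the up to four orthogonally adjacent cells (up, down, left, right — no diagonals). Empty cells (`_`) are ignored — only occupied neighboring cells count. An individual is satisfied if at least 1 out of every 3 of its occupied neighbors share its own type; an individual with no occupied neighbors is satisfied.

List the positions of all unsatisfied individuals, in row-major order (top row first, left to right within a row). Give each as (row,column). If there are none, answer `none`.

Row 1: (1,1)% 0/0 ✓ · (1,3)% 2/2 ✓ · (1,4)% 3/3 ✓ · (1,5)% 2/3 ✓ · (1,6)@ 1/2 ✓
Row 2: (2,2)@ 0/2 ✗ · (2,3)% 2/4 ✓ · (2,4)% 3/4 ✓ · (2,5)% 2/4 ✓ · (2,6)@ 2/3 ✓
Row 3: (3,1)% 2/2 ✓ · (3,2)% 1/3 ✓ · (3,3)@ 2/4 ✓ · (3,4)@ 2/4 ✓ · (3,5)@ 3/4 ✓ · (3,6)@ 2/2 ✓
Row 4: (4,1)% 2/2 ✓ · (4,3)@ 1/3 ✓ · (4,4)% 1/4 ✗ · (4,5)@ 1/2 ✓
Row 5: (5,1)% 2/2 ✓ · (5,3)% 2/3 ✓ · (5,4)% 2/2 ✓ · (5,6)@ 1/1 ✓
Row 6: (6,1)% 1/1 ✓ · (6,3)% 1/1 ✓ · (6,5)@ 1/1 ✓ · (6,6)@ 2/2 ✓

(2,2), (4,4)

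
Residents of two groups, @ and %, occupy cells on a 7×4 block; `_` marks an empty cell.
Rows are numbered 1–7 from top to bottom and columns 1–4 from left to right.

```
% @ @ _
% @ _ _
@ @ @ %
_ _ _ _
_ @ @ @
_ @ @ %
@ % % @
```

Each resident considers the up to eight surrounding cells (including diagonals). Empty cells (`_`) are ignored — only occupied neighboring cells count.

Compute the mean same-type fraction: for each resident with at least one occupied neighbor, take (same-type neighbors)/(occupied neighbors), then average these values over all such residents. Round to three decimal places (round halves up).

Row 1: (1,1)% 1/3 · (1,2)@ 2/4 · (1,3)@ 2/2
Row 2: (2,1)% 1/5 · (2,2)@ 5/7
Row 3: (3,1)@ 2/3 · (3,2)@ 3/4 · (3,3)@ 2/3 · (3,4)% 0/1
Row 5: (5,2)@ 3/3 · (5,3)@ 4/5 · (5,4)@ 2/3
Row 6: (6,2)@ 4/6 · (6,3)@ 5/8 · (6,4)% 1/5
Row 7: (7,1)@ 1/2 · (7,2)% 1/4 · (7,3)% 2/5 · (7,4)@ 1/3
Sum over 19 residents: 1/3 + 2/4 + 2/2 + 1/5 + 5/7 + 2/3 + 3/4 + 2/3 + 0/1 + 3/3 + 4/5 + 2/3 + 4/6 + 5/8 + 1/5 + 1/2 + 1/4 + 2/5 + 1/3 = 8629/840; mean = 8629/840 ÷ 19 = 8629/15960 = 0.540664… → 0.541.

0.541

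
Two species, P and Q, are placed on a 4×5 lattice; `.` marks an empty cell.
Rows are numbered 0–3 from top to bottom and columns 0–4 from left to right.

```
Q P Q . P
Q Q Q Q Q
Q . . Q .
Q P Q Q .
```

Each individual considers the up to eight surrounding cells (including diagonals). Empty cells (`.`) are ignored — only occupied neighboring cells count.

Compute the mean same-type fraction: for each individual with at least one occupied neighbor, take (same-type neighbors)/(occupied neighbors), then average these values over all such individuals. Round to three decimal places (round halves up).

0.612

Row 0: (0,0)Q 2/3 · (0,1)P 0/5 · (0,2)Q 3/4 · (0,4)P 0/2
Row 1: (1,0)Q 3/4 · (1,1)Q 5/6 · (1,2)Q 4/5 · (1,3)Q 4/5 · (1,4)Q 2/3
Row 2: (2,0)Q 3/4 · (2,3)Q 5/5
Row 3: (3,0)Q 1/2 · (3,1)P 0/3 · (3,2)Q 2/3 · (3,3)Q 2/2
Sum over 15 individuals: 2/3 + 0/5 + 3/4 + 0/2 + 3/4 + 5/6 + 4/5 + 4/5 + 2/3 + 3/4 + 5/5 + 1/2 + 0/3 + 2/3 + 2/2 = 551/60; mean = 551/60 ÷ 15 = 551/900 = 0.612222… → 0.612.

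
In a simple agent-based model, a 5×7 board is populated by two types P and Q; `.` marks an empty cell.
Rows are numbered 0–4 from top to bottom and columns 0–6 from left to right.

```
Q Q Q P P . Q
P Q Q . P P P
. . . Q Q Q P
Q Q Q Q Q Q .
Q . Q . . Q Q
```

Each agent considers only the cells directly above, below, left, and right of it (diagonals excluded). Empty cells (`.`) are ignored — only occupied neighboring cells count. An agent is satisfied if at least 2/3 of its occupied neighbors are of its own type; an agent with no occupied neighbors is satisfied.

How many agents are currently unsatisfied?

(0,0)Q 1/2 unhappy
(0,1)Q 3/3 ok
(0,2)Q 2/3 ok
(0,3)P 1/2 unhappy
(0,4)P 2/2 ok
(0,6)Q 0/1 unhappy
(1,0)P 0/2 unhappy
(1,1)Q 2/3 ok
(1,2)Q 2/2 ok
(1,4)P 2/3 ok
(1,5)P 2/3 ok
(1,6)P 2/3 ok
(2,3)Q 2/2 ok
(2,4)Q 3/4 ok
(2,5)Q 2/4 unhappy
(2,6)P 1/2 unhappy
(3,0)Q 2/2 ok
(3,1)Q 2/2 ok
(3,2)Q 3/3 ok
(3,3)Q 3/3 ok
(3,4)Q 3/3 ok
(3,5)Q 3/3 ok
(4,0)Q 1/1 ok
(4,2)Q 1/1 ok
(4,5)Q 2/2 ok
(4,6)Q 1/1 ok
Unsatisfied: (0,0), (0,3), (0,6), (1,0), (2,5), (2,6) — 6 in total.

6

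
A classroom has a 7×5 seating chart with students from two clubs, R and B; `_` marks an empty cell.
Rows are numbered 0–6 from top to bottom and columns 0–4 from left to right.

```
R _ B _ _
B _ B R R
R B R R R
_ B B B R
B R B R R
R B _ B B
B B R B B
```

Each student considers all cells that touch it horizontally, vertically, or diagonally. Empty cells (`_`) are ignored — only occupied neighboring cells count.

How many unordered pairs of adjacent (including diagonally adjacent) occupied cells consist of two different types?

37

Scan each occupied cell's neighbors to the right and below (and the two forward diagonals) so each pair is counted once.
From row 0: 2 unlike of 3 pairs (running 2/3).
From row 1: 4 unlike of 12 pairs (running 6/15).
From row 2: 9 unlike of 15 pairs (running 15/30).
From row 3: 6 unlike of 14 pairs (running 21/44).
From row 4: 9 unlike of 14 pairs (running 30/58).
From row 5: 5 unlike of 12 pairs (running 35/70).
From row 6: 2 unlike of 4 pairs (running 37/74).
Total adjacent occupied pairs: 74; unlike-type pairs: 37.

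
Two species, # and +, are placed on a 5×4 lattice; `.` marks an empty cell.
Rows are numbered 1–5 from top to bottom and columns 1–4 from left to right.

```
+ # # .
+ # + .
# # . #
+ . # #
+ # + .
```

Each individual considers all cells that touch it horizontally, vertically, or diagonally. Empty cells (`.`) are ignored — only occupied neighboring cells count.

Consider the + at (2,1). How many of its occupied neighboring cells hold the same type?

Occupied neighbors of (2,1): (1,1)=+, (1,2)=#, (2,2)=#, (3,1)=#, (3,2)=#.
Same type (+): 1 of 5.

1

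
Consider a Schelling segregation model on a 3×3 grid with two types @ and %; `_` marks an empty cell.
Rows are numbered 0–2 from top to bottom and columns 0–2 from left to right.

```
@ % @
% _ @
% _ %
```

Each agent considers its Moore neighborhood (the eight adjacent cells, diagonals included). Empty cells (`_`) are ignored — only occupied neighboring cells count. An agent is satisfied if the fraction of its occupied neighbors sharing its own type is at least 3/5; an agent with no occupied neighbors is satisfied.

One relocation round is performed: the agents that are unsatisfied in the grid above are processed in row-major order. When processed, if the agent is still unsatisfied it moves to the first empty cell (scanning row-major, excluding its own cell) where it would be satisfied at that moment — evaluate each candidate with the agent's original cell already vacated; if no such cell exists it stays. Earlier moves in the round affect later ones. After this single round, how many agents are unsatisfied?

Initially unsatisfied (in order): (0,0), (0,1), (0,2), (1,2), (2,2).
  (0,0): no empty cell satisfies it; stays.
  (0,1) → (2,1).
  (0,2): now satisfied by earlier moves; stays.
  (1,2) → (0,1).
  (2,2): now satisfied by earlier moves; stays.
Resulting grid:
@ @ @
% _ _
% % %
Unsatisfied now: (0,0), (1,0).

2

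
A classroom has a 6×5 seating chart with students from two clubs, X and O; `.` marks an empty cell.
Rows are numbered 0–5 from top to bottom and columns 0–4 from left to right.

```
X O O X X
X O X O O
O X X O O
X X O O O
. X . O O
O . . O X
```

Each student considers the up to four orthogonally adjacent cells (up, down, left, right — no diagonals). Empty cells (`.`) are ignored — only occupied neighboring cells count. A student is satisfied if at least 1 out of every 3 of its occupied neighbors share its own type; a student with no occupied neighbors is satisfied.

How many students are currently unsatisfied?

(0,0)X 1/2 ok
(0,1)O 2/3 ok
(0,2)O 1/3 ok
(0,3)X 1/3 ok
(0,4)X 1/2 ok
(1,0)X 1/3 ok
(1,1)O 1/4 unhappy
(1,2)X 1/4 unhappy
(1,3)O 2/4 ok
(1,4)O 2/3 ok
(2,0)O 0/3 unhappy
(2,1)X 2/4 ok
(2,2)X 2/4 ok
(2,3)O 3/4 ok
(2,4)O 3/3 ok
(3,0)X 1/2 ok
(3,1)X 3/4 ok
(3,2)O 1/3 ok
(3,3)O 4/4 ok
(3,4)O 3/3 ok
(4,1)X 1/1 ok
(4,3)O 3/3 ok
(4,4)O 2/3 ok
(5,0)O 0/0 ok
(5,3)O 1/2 ok
(5,4)X 0/2 unhappy
Unsatisfied: (1,1), (1,2), (2,0), (5,4) — 4 in total.

4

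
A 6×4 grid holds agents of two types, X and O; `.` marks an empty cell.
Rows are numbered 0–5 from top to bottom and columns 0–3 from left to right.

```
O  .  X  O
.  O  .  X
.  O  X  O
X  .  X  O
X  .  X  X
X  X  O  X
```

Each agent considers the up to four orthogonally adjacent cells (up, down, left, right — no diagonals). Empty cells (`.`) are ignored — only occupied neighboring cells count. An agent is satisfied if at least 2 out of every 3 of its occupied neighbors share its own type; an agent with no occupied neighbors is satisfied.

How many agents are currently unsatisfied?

Row 0: (0,0)O 0/0 ✓ · (0,2)X 0/1 ✗ · (0,3)O 0/2 ✗
Row 1: (1,1)O 1/1 ✓ · (1,3)X 0/2 ✗
Row 2: (2,1)O 1/2 ✗ · (2,2)X 1/3 ✗ · (2,3)O 1/3 ✗
Row 3: (3,0)X 1/1 ✓ · (3,2)X 2/3 ✓ · (3,3)O 1/3 ✗
Row 4: (4,0)X 2/2 ✓ · (4,2)X 2/3 ✓ · (4,3)X 2/3 ✓
Row 5: (5,0)X 2/2 ✓ · (5,1)X 1/2 ✗ · (5,2)O 0/3 ✗ · (5,3)X 1/2 ✗
Unsatisfied: (0,2), (0,3), (1,3), (2,1), (2,2), (2,3), (3,3), (5,1), (5,2), (5,3) — 10 in total.

10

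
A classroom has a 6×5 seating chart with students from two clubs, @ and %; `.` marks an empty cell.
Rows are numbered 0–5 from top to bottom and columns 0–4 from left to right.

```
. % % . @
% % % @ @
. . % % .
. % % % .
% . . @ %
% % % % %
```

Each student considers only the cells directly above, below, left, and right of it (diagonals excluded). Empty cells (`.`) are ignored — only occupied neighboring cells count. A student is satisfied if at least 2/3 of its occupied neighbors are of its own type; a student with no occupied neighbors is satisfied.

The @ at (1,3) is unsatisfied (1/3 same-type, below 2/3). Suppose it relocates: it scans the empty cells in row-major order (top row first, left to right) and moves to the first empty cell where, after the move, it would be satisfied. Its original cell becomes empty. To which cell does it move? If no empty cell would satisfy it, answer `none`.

none

Vacating (1,3). Empty cells in order:
  (0,0): 0/2 same-type → still unsatisfied.
  (0,3): 1/2 same-type → still unsatisfied.
  (2,0): 0/1 same-type → still unsatisfied.
  (2,1): 0/3 same-type → still unsatisfied.
  (2,4): 1/2 same-type → still unsatisfied.
  (3,0): 0/2 same-type → still unsatisfied.
  (3,4): 0/2 same-type → still unsatisfied.
  (4,1): 0/3 same-type → still unsatisfied.
  (4,2): 1/3 same-type → still unsatisfied.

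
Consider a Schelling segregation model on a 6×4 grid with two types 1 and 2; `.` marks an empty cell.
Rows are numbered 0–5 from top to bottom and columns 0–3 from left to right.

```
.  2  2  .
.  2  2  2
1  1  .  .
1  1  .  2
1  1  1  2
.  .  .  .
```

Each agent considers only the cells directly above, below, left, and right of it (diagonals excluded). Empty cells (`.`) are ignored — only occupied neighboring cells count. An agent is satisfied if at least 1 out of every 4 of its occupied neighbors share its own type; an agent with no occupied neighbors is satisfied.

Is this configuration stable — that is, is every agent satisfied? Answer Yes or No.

Yes

(0,1)2 2/2 ok
(0,2)2 2/2 ok
(1,1)2 2/3 ok
(1,2)2 3/3 ok
(1,3)2 1/1 ok
(2,0)1 2/2 ok
(2,1)1 2/3 ok
(3,0)1 3/3 ok
(3,1)1 3/3 ok
(3,3)2 1/1 ok
(4,0)1 2/2 ok
(4,1)1 3/3 ok
(4,2)1 1/2 ok
(4,3)2 1/2 ok
All meet the threshold, so the configuration is stable.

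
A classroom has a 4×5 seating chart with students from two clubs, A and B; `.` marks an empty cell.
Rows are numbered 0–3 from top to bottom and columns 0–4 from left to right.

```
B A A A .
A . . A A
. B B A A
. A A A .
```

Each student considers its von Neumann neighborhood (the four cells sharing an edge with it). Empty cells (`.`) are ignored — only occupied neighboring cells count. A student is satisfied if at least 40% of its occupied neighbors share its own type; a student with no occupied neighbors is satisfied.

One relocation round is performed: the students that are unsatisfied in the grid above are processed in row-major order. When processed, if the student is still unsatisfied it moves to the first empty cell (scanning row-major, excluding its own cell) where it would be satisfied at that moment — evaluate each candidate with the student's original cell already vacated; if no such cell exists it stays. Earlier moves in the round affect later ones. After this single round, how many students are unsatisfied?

0

Initially unsatisfied (in order): (0,0), (1,0), (2,2).
  (0,0) → (2,0).
  (1,0) → (0,0).
  (2,2) → (1,0).
Resulting grid:
A A A A .
B . . A A
B B . A A
. A A A .
All satisfied now.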